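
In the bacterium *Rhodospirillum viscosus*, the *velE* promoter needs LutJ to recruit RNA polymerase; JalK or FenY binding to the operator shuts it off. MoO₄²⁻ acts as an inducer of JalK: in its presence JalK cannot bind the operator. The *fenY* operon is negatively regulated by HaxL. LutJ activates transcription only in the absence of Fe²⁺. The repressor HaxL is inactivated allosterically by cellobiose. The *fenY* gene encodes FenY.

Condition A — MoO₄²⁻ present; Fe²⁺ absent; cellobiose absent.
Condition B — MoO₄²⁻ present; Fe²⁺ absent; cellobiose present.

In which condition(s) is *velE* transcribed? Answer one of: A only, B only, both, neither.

A only

Condition A:
MoO₄²⁻ is present, so JalK is inactive.
Fe²⁺ is absent, so LutJ is active.
Cellobiose is absent, so HaxL is active.
With repressor HaxL bound, *fenY* is not transcribed.
So FenY is not produced.
No repressor is bound and LutJ is active, so *velE* is transcribed.
→ *velE* is ON in A.
Condition B:
MoO₄²⁻ is present, so JalK is inactive.
Fe²⁺ is absent, so LutJ is active.
Cellobiose is present, so HaxL is inactive.
With no repressor bound, *fenY* is transcribed.
So FenY is produced and active.
With repressor FenY bound, *velE* is not transcribed.
→ *velE* is OFF in B.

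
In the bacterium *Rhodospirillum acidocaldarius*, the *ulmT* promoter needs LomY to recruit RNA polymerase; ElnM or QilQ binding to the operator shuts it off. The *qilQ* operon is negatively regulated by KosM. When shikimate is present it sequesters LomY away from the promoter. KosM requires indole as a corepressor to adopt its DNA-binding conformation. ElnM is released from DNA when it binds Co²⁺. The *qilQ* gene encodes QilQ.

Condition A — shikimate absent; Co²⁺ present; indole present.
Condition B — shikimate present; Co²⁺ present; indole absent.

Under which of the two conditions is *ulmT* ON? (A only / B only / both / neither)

Condition A:
Shikimate is absent, so LomY is active.
Co²⁺ is present, so ElnM is inactive.
Indole is present, so KosM is active.
With repressor KosM bound, *qilQ* is not transcribed.
So QilQ is not produced.
No repressor is bound and LomY is active, so *ulmT* is transcribed.
→ *ulmT* is ON in A.
Condition B:
Shikimate is present, so LomY is inactive.
Co²⁺ is present, so ElnM is inactive.
Indole is absent, so KosM is inactive.
With no repressor bound, *qilQ* is transcribed.
So QilQ is produced and active.
With repressor QilQ bound, *ulmT* is not transcribed.
→ *ulmT* is OFF in B.

A only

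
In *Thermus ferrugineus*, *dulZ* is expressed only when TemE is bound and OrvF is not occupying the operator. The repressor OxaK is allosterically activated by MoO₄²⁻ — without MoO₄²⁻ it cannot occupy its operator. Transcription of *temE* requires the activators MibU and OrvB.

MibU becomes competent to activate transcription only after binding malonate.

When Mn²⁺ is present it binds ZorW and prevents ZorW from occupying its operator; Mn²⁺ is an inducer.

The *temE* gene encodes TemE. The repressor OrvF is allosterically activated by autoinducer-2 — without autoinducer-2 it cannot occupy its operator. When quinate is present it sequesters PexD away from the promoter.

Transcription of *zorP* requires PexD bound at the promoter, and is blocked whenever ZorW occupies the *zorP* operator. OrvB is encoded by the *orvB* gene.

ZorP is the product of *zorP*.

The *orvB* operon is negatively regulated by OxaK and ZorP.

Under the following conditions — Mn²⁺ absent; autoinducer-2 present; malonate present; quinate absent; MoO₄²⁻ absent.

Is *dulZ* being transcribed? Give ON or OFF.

OFF

Autoinducer-2 is present, so OrvF is active.
Malonate is present, so MibU is active.
MoO₄²⁻ is absent, so OxaK is inactive.
Mn²⁺ is absent, so ZorW is active.
Quinate is absent, so PexD is active.
With repressor ZorW bound, *zorP* is not transcribed.
So ZorP is not produced.
With no repressor bound, *orvB* is transcribed.
So OrvB is produced and active.
No repressor is bound and MibU and OrvB are active, so *temE* is transcribed.
So TemE is produced and active.
With repressor OrvF bound, *dulZ* is not transcribed.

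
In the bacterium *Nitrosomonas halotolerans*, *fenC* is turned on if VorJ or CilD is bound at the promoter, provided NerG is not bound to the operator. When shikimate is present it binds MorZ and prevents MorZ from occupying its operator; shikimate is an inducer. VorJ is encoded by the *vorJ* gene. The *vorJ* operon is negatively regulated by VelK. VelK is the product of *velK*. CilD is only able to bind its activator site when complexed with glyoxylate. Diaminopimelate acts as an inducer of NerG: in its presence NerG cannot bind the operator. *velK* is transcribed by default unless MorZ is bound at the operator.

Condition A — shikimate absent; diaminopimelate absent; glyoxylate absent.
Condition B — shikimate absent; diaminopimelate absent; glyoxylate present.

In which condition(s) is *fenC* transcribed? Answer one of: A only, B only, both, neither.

neither

Condition A:
Shikimate is absent, so MorZ is active.
With repressor MorZ bound, *velK* is not transcribed.
So VelK is not produced.
With no repressor bound, *vorJ* is transcribed.
So VorJ is produced and active.
Diaminopimelate is absent, so NerG is active.
Glyoxylate is absent, so CilD is inactive.
With repressor NerG bound, *fenC* is not transcribed.
→ *fenC* is OFF in A.
Condition B:
Shikimate is absent, so MorZ is active.
With repressor MorZ bound, *velK* is not transcribed.
So VelK is not produced.
With no repressor bound, *vorJ* is transcribed.
So VorJ is produced and active.
Diaminopimelate is absent, so NerG is active.
Glyoxylate is present, so CilD is active.
With repressor NerG bound, *fenC* is not transcribed.
→ *fenC* is OFF in B.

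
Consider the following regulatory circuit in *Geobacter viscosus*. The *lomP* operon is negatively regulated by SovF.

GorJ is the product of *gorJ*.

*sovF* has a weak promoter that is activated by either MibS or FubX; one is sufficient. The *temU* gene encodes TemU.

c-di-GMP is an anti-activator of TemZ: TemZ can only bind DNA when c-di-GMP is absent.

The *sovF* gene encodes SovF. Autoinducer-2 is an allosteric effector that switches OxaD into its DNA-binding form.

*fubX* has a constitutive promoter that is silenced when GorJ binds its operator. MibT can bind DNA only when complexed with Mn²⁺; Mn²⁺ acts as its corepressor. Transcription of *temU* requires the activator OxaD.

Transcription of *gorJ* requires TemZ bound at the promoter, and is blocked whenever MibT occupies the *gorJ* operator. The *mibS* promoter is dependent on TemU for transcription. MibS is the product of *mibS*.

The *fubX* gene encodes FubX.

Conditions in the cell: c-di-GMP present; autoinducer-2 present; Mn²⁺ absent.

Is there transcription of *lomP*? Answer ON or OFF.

Autoinducer-2 is present, so OxaD is active.
No repressor is bound and OxaD is active, so *temU* is transcribed.
So TemU is produced and active.
No repressor is bound and TemU is active, so *mibS* is transcribed.
So MibS is produced and active.
Mn²⁺ is absent, so MibT is inactive.
c-di-GMP is present, so TemZ is inactive.
Required activator TemZ is absent, so *gorJ* is not transcribed.
So GorJ is not produced.
With no repressor bound, *fubX* is transcribed.
So FubX is produced and active.
Activator MibS is present, so *sovF* is transcribed.
So SovF is produced and active.
With repressor SovF bound, *lomP* is not transcribed.

OFF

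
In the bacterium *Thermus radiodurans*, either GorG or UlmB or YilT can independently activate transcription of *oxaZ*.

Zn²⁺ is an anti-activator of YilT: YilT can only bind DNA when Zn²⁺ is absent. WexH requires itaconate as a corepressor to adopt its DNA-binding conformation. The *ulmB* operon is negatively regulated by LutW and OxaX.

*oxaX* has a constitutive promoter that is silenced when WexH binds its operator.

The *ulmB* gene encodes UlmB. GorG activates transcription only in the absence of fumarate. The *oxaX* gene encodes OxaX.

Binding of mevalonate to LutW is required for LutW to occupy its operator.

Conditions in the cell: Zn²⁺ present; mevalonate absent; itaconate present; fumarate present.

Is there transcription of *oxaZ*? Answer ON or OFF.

Fumarate is present, so GorG is inactive.
Mevalonate is absent, so LutW is inactive.
Itaconate is present, so WexH is active.
With repressor WexH bound, *oxaX* is not transcribed.
So OxaX is not produced.
With no repressor bound, *ulmB* is transcribed.
So UlmB is produced and active.
Zn²⁺ is present, so YilT is inactive.
Activator UlmB is present, so *oxaZ* is transcribed.

ON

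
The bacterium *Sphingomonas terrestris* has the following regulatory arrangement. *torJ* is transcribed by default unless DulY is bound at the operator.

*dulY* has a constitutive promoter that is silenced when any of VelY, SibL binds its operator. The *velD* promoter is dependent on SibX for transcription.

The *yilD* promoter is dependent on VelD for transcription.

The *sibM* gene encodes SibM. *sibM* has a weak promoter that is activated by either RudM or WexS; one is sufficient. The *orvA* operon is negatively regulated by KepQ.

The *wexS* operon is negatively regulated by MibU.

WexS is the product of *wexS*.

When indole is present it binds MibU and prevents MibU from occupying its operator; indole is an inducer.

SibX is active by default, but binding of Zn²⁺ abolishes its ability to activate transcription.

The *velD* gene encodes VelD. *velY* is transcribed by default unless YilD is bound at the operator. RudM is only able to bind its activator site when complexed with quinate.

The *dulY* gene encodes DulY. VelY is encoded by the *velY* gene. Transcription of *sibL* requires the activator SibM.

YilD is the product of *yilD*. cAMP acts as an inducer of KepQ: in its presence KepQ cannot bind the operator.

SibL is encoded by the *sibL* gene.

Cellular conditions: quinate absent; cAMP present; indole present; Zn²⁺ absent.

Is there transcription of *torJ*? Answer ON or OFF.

Zn²⁺ is absent, so SibX is active.
No repressor is bound and SibX is active, so *velD* is transcribed.
So VelD is produced and active.
No repressor is bound and VelD is active, so *yilD* is transcribed.
So YilD is produced and active.
With repressor YilD bound, *velY* is not transcribed.
So VelY is not produced.
Quinate is absent, so RudM is inactive.
Indole is present, so MibU is inactive.
With no repressor bound, *wexS* is transcribed.
So WexS is produced and active.
Activator WexS is present, so *sibM* is transcribed.
So SibM is produced and active.
No repressor is bound and SibM is active, so *sibL* is transcribed.
So SibL is produced and active.
With repressor SibL bound, *dulY* is not transcribed.
So DulY is not produced.
With no repressor bound, *torJ* is transcribed.

ON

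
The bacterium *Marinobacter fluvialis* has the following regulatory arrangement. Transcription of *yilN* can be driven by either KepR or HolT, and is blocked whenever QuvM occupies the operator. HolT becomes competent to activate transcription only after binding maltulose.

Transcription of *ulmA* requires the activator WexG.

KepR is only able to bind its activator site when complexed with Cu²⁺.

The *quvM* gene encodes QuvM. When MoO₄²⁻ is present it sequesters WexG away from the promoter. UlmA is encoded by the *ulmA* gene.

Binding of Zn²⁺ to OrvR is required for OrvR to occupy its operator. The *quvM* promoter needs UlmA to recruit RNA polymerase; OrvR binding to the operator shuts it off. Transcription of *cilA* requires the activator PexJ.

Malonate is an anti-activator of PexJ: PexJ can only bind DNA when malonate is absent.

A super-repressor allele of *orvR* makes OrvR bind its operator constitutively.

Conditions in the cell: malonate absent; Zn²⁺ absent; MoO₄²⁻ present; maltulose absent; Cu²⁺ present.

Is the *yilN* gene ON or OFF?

Cu²⁺ is present, so KepR is active.
OrvR is constitutively active in this strain.
MoO₄²⁻ is present, so WexG is inactive.
Required activator WexG is absent, so *ulmA* is not transcribed.
So UlmA is not produced.
With repressor OrvR bound, *quvM* is not transcribed.
So QuvM is not produced.
Maltulose is absent, so HolT is inactive.
Activator KepR is present, so *yilN* is transcribed.

ON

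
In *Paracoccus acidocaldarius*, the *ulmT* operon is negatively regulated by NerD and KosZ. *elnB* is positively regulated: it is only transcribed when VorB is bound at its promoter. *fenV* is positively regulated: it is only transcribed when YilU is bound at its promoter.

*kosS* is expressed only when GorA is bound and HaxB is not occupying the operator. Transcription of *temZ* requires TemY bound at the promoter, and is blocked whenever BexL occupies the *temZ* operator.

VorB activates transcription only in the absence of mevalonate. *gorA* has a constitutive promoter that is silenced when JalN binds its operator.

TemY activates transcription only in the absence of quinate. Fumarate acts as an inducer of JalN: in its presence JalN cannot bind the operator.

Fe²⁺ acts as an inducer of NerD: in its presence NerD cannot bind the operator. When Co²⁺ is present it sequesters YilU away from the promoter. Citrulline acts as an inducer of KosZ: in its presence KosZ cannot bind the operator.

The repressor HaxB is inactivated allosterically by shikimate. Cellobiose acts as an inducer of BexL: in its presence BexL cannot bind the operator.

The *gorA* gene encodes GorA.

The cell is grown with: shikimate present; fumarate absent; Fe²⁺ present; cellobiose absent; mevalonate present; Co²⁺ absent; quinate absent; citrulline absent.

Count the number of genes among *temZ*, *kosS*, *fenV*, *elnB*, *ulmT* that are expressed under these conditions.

1

Quinate is absent, so TemY is active.
Cellobiose is absent, so BexL is active.
With repressor BexL bound, *temZ* is not transcribed.
→ *temZ* is OFF.
Shikimate is present, so HaxB is inactive.
Fumarate is absent, so JalN is active.
With repressor JalN bound, *gorA* is not transcribed.
So GorA is not produced.
Required activator GorA is absent, so *kosS* is not transcribed.
→ *kosS* is OFF.
Co²⁺ is absent, so YilU is active.
No repressor is bound and YilU is active, so *fenV* is transcribed.
→ *fenV* is ON.
Mevalonate is present, so VorB is inactive.
Required activator VorB is absent, so *elnB* is not transcribed.
→ *elnB* is OFF.
Fe²⁺ is present, so NerD is inactive.
Citrulline is absent, so KosZ is active.
With repressor KosZ bound, *ulmT* is not transcribed.
→ *ulmT* is OFF.
1 of the 5 genes is transcribed.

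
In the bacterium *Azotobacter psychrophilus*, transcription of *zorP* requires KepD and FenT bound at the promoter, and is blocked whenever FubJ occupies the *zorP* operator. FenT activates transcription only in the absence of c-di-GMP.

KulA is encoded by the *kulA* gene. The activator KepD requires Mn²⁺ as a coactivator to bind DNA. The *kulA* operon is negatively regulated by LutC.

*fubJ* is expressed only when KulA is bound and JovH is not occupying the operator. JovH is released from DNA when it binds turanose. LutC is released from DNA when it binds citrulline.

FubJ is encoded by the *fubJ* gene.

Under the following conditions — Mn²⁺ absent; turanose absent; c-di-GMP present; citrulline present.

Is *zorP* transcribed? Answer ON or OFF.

Mn²⁺ is absent, so KepD is inactive.
Turanose is absent, so JovH is active.
Citrulline is present, so LutC is inactive.
With no repressor bound, *kulA* is transcribed.
So KulA is produced and active.
With repressor JovH bound, *fubJ* is not transcribed.
So FubJ is not produced.
c-di-GMP is present, so FenT is inactive.
Required activator KepD is absent, so *zorP* is not transcribed.

OFF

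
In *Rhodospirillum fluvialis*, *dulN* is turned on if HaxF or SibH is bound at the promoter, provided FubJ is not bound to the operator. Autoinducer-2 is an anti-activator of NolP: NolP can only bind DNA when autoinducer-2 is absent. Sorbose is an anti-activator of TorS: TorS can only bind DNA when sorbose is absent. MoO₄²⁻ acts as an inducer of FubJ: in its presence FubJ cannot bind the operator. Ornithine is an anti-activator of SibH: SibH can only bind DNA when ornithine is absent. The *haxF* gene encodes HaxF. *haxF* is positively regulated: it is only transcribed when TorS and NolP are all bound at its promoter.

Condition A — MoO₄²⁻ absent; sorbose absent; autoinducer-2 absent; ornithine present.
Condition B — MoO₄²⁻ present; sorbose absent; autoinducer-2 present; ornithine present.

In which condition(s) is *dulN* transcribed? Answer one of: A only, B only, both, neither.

Condition A:
MoO₄²⁻ is absent, so FubJ is active.
Sorbose is absent, so TorS is active.
Autoinducer-2 is absent, so NolP is active.
No repressor is bound and TorS and NolP are active, so *haxF* is transcribed.
So HaxF is produced and active.
Ornithine is present, so SibH is inactive.
With repressor FubJ bound, *dulN* is not transcribed.
→ *dulN* is OFF in A.
Condition B:
MoO₄²⁻ is present, so FubJ is inactive.
Sorbose is absent, so TorS is active.
Autoinducer-2 is present, so NolP is inactive.
Required activator NolP is absent, so *haxF* is not transcribed.
So HaxF is not produced.
Ornithine is present, so SibH is inactive.
No activator is available at the *dulN* promoter, so *dulN* is not transcribed.
→ *dulN* is OFF in B.

neither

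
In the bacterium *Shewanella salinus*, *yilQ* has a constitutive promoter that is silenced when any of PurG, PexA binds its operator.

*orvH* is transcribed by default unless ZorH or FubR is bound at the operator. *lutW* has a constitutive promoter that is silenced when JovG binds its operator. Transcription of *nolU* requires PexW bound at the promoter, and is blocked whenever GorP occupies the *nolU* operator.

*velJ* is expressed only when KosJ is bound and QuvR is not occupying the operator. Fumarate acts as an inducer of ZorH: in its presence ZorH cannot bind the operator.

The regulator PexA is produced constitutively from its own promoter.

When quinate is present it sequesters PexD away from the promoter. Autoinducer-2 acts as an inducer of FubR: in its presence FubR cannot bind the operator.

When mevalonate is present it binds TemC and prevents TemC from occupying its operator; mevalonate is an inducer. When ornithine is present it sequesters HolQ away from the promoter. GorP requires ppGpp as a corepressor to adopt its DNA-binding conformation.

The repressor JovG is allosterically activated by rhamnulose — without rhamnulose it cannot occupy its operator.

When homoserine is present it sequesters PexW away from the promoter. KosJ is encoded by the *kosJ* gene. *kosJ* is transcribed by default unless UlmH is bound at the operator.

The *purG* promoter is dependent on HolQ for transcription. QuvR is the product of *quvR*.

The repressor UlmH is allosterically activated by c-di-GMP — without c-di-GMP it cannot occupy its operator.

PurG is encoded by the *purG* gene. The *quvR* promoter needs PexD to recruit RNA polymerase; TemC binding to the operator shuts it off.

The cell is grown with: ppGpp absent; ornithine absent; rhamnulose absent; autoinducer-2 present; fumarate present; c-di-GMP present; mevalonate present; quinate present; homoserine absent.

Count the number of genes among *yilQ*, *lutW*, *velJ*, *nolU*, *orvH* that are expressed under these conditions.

3

Ornithine is absent, so HolQ is active.
No repressor is bound and HolQ is active, so *purG* is transcribed.
So PurG is produced and active.
PexA is produced constitutively and is active.
With repressor PurG bound, *yilQ* is not transcribed.
→ *yilQ* is OFF.
Rhamnulose is absent, so JovG is inactive.
With no repressor bound, *lutW* is transcribed.
→ *lutW* is ON.
c-di-GMP is present, so UlmH is active.
With repressor UlmH bound, *kosJ* is not transcribed.
So KosJ is not produced.
Quinate is present, so PexD is inactive.
Mevalonate is present, so TemC is inactive.
Required activator PexD is absent, so *quvR* is not transcribed.
So QuvR is not produced.
Required activator KosJ is absent, so *velJ* is not transcribed.
→ *velJ* is OFF.
ppGpp is absent, so GorP is inactive.
Homoserine is absent, so PexW is active.
No repressor is bound and PexW is active, so *nolU* is transcribed.
→ *nolU* is ON.
Fumarate is present, so ZorH is inactive.
Autoinducer-2 is present, so FubR is inactive.
With no repressor bound, *orvH* is transcribed.
→ *orvH* is ON.
3 of the 5 genes are transcribed.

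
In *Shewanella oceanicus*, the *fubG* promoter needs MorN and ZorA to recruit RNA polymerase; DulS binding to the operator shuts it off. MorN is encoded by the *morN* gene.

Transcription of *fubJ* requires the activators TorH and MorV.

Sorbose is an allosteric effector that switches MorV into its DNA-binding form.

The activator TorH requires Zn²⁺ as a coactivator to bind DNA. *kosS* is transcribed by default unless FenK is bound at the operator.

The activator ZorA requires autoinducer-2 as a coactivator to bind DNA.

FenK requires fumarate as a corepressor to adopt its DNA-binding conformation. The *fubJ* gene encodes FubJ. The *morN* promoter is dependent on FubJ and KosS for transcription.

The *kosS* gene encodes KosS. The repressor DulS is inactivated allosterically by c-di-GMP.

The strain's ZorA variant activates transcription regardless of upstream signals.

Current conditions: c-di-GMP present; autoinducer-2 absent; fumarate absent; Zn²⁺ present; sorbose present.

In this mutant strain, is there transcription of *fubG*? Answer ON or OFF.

ON

Zn²⁺ is present, so TorH is active.
Sorbose is present, so MorV is active.
No repressor is bound and TorH and MorV are active, so *fubJ* is transcribed.
So FubJ is produced and active.
Fumarate is absent, so FenK is inactive.
With no repressor bound, *kosS* is transcribed.
So KosS is produced and active.
No repressor is bound and FubJ and KosS are active, so *morN* is transcribed.
So MorN is produced and active.
ZorA is constitutively active in this strain.
c-di-GMP is present, so DulS is inactive.
No repressor is bound and MorN and ZorA are active, so *fubG* is transcribed.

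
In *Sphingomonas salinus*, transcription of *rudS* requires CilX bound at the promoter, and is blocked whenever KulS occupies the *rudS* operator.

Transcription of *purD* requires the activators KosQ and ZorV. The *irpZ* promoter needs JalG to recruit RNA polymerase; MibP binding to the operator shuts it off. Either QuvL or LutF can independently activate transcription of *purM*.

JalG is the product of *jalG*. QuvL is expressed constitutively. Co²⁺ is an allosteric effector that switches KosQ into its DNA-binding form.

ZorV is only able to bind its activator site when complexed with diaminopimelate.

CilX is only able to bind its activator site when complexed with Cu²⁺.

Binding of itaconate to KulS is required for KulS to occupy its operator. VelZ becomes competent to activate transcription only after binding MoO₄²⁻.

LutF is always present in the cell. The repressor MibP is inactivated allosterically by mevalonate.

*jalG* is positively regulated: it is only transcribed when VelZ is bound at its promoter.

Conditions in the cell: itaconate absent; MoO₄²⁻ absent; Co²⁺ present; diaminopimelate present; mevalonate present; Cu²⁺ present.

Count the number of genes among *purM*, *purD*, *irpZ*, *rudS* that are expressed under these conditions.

3

QuvL is produced constitutively and is active.
LutF is produced constitutively and is active.
Activator QuvL is present, so *purM* is transcribed.
→ *purM* is ON.
Co²⁺ is present, so KosQ is active.
Diaminopimelate is present, so ZorV is active.
No repressor is bound and KosQ and ZorV are active, so *purD* is transcribed.
→ *purD* is ON.
Mevalonate is present, so MibP is inactive.
MoO₄²⁻ is absent, so VelZ is inactive.
Required activator VelZ is absent, so *jalG* is not transcribed.
So JalG is not produced.
Required activator JalG is absent, so *irpZ* is not transcribed.
→ *irpZ* is OFF.
Itaconate is absent, so KulS is inactive.
Cu²⁺ is present, so CilX is active.
No repressor is bound and CilX is active, so *rudS* is transcribed.
→ *rudS* is ON.
3 of the 4 genes are transcribed.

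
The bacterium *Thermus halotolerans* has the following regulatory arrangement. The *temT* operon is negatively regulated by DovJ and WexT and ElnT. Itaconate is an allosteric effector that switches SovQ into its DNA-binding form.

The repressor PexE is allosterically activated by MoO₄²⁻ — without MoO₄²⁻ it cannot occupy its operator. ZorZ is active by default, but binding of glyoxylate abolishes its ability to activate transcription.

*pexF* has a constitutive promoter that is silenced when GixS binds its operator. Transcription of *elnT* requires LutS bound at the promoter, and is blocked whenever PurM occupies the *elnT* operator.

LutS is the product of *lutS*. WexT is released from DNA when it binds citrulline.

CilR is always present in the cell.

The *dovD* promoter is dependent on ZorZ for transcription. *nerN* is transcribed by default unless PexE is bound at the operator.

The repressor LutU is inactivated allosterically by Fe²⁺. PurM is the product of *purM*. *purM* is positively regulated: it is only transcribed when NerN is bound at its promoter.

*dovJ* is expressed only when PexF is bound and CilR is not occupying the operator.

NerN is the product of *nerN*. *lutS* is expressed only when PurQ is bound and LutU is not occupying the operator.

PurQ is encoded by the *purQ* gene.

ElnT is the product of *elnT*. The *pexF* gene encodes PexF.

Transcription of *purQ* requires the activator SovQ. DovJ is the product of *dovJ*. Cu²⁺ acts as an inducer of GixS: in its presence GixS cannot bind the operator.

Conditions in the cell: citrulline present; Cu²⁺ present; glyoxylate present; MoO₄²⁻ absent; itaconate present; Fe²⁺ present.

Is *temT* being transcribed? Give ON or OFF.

ON

Cu²⁺ is present, so GixS is inactive.
With no repressor bound, *pexF* is transcribed.
So PexF is produced and active.
CilR is produced constitutively and is active.
With repressor CilR bound, *dovJ* is not transcribed.
So DovJ is not produced.
Citrulline is present, so WexT is inactive.
MoO₄²⁻ is absent, so PexE is inactive.
With no repressor bound, *nerN* is transcribed.
So NerN is produced and active.
No repressor is bound and NerN is active, so *purM* is transcribed.
So PurM is produced and active.
Itaconate is present, so SovQ is active.
No repressor is bound and SovQ is active, so *purQ* is transcribed.
So PurQ is produced and active.
Fe²⁺ is present, so LutU is inactive.
No repressor is bound and PurQ is active, so *lutS* is transcribed.
So LutS is produced and active.
With repressor PurM bound, *elnT* is not transcribed.
So ElnT is not produced.
With no repressor bound, *temT* is transcribed.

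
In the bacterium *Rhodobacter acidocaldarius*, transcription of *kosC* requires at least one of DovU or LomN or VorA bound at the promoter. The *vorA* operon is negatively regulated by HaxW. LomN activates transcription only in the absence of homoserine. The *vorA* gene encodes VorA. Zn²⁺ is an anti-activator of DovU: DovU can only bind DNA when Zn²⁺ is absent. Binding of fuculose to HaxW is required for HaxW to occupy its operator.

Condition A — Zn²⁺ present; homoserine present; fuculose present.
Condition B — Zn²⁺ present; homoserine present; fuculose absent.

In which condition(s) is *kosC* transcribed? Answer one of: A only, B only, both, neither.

Condition A:
Zn²⁺ is present, so DovU is inactive.
Homoserine is present, so LomN is inactive.
Fuculose is present, so HaxW is active.
With repressor HaxW bound, *vorA* is not transcribed.
So VorA is not produced.
No activator is available at the *kosC* promoter, so *kosC* is not transcribed.
→ *kosC* is OFF in A.
Condition B:
Zn²⁺ is present, so DovU is inactive.
Homoserine is present, so LomN is inactive.
Fuculose is absent, so HaxW is inactive.
With no repressor bound, *vorA* is transcribed.
So VorA is produced and active.
Activator VorA is present, so *kosC* is transcribed.
→ *kosC* is ON in B.

B only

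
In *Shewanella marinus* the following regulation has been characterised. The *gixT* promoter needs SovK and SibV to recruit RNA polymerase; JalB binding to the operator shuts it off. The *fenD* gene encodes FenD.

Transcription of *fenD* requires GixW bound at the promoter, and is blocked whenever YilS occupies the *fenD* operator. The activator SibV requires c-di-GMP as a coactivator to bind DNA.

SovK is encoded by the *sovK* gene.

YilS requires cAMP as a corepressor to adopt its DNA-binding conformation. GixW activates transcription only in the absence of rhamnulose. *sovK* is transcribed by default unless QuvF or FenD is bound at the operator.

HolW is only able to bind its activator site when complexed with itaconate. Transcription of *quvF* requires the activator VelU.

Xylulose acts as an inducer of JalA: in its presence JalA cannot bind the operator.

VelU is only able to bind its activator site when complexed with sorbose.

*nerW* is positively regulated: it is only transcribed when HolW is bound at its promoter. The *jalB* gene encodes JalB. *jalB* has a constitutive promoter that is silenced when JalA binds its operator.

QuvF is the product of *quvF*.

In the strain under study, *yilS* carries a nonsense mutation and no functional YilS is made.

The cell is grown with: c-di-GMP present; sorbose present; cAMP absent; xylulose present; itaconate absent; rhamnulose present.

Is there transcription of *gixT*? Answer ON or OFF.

OFF

Sorbose is present, so VelU is active.
No repressor is bound and VelU is active, so *quvF* is transcribed.
So QuvF is produced and active.
Rhamnulose is present, so GixW is inactive.
YilS is non-functional in this strain, so it has no effect.
Required activator GixW is absent, so *fenD* is not transcribed.
So FenD is not produced.
With repressor QuvF bound, *sovK* is not transcribed.
So SovK is not produced.
Xylulose is present, so JalA is inactive.
With no repressor bound, *jalB* is transcribed.
So JalB is produced and active.
c-di-GMP is present, so SibV is active.
With repressor JalB bound, *gixT* is not transcribed.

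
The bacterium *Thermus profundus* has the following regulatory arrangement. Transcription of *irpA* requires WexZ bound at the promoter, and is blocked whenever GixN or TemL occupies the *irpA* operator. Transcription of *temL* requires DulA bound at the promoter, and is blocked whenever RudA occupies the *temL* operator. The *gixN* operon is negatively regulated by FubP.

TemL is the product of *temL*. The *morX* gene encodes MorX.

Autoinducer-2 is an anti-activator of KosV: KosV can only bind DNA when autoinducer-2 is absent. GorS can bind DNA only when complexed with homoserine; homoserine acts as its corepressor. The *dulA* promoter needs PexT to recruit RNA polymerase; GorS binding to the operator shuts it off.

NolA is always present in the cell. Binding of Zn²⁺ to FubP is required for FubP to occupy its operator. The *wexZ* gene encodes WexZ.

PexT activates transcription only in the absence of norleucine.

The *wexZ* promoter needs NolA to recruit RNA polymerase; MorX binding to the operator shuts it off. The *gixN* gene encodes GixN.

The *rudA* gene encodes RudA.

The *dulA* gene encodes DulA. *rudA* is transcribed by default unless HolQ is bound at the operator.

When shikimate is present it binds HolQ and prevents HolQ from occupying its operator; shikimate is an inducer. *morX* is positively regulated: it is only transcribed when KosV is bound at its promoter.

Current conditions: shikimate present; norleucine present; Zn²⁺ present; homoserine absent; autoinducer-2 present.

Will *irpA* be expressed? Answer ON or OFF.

Zn²⁺ is present, so FubP is active.
With repressor FubP bound, *gixN* is not transcribed.
So GixN is not produced.
NolA is produced constitutively and is active.
Autoinducer-2 is present, so KosV is inactive.
Required activator KosV is absent, so *morX* is not transcribed.
So MorX is not produced.
No repressor is bound and NolA is active, so *wexZ* is transcribed.
So WexZ is produced and active.
Shikimate is present, so HolQ is inactive.
With no repressor bound, *rudA* is transcribed.
So RudA is produced and active.
Norleucine is present, so PexT is inactive.
Homoserine is absent, so GorS is inactive.
Required activator PexT is absent, so *dulA* is not transcribed.
So DulA is not produced.
With repressor RudA bound, *temL* is not transcribed.
So TemL is not produced.
No repressor is bound and WexZ is active, so *irpA* is transcribed.

ON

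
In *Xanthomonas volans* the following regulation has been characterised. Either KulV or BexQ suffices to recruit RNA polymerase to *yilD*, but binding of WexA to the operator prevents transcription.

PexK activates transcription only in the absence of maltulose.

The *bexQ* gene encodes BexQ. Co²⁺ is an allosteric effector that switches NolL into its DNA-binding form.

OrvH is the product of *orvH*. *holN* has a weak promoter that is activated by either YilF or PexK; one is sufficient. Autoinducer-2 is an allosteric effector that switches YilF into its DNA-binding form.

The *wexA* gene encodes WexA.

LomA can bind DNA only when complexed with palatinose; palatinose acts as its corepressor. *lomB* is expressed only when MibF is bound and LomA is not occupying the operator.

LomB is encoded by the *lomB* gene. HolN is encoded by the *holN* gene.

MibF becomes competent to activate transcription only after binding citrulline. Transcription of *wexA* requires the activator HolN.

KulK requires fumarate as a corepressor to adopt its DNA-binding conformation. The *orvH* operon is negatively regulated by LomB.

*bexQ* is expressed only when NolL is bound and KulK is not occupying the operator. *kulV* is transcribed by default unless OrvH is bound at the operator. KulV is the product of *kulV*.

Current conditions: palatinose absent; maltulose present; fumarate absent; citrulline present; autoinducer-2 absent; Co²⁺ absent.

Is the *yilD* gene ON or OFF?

Palatinose is absent, so LomA is inactive.
Citrulline is present, so MibF is active.
No repressor is bound and MibF is active, so *lomB* is transcribed.
So LomB is produced and active.
With repressor LomB bound, *orvH* is not transcribed.
So OrvH is not produced.
With no repressor bound, *kulV* is transcribed.
So KulV is produced and active.
Autoinducer-2 is absent, so YilF is inactive.
Maltulose is present, so PexK is inactive.
No activator is available at the *holN* promoter, so *holN* is not transcribed.
So HolN is not produced.
Required activator HolN is absent, so *wexA* is not transcribed.
So WexA is not produced.
Co²⁺ is absent, so NolL is inactive.
Fumarate is absent, so KulK is inactive.
Required activator NolL is absent, so *bexQ* is not transcribed.
So BexQ is not produced.
Activator KulV is present, so *yilD* is transcribed.

ON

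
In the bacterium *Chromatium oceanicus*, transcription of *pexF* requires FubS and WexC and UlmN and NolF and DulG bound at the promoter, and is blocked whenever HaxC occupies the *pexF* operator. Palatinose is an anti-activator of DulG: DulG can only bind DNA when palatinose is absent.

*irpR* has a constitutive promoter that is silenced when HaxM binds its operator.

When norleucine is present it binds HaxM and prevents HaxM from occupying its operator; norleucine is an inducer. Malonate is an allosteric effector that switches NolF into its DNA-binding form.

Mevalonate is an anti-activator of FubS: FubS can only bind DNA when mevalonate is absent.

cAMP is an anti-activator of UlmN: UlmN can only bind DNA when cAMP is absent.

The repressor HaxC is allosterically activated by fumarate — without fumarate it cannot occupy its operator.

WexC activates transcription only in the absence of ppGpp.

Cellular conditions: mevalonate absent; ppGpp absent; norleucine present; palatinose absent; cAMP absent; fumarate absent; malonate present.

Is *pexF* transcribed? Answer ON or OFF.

ON

Mevalonate is absent, so FubS is active.
Fumarate is absent, so HaxC is inactive.
ppGpp is absent, so WexC is active.
cAMP is absent, so UlmN is active.
Malonate is present, so NolF is active.
Palatinose is absent, so DulG is active.
No repressor is bound and FubS and WexC and UlmN and NolF and DulG are active, so *pexF* is transcribed.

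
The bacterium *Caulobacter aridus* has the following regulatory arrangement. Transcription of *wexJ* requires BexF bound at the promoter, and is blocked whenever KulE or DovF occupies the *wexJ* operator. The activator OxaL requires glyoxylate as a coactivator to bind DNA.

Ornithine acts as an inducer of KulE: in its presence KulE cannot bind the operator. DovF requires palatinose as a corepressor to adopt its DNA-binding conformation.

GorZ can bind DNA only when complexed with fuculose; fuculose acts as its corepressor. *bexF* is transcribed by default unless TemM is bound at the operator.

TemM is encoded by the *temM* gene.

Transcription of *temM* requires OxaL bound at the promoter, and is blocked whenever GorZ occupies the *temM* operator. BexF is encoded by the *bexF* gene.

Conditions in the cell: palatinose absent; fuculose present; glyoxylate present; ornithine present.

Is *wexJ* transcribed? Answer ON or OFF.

ON

Ornithine is present, so KulE is inactive.
Palatinose is absent, so DovF is inactive.
Fuculose is present, so GorZ is active.
Glyoxylate is present, so OxaL is active.
With repressor GorZ bound, *temM* is not transcribed.
So TemM is not produced.
With no repressor bound, *bexF* is transcribed.
So BexF is produced and active.
No repressor is bound and BexF is active, so *wexJ* is transcribed.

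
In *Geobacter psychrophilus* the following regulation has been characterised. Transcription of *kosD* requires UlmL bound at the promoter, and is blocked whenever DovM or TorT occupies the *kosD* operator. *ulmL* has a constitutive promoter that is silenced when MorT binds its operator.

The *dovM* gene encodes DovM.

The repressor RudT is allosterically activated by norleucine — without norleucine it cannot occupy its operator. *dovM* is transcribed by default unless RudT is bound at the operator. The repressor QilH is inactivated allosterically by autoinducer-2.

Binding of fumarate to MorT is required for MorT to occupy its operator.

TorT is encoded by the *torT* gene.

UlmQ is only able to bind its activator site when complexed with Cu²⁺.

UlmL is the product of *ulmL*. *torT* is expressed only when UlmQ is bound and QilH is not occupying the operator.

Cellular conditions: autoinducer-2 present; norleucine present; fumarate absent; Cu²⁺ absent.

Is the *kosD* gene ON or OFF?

Fumarate is absent, so MorT is inactive.
With no repressor bound, *ulmL* is transcribed.
So UlmL is produced and active.
Norleucine is present, so RudT is active.
With repressor RudT bound, *dovM* is not transcribed.
So DovM is not produced.
Cu²⁺ is absent, so UlmQ is inactive.
Autoinducer-2 is present, so QilH is inactive.
Required activator UlmQ is absent, so *torT* is not transcribed.
So TorT is not produced.
No repressor is bound and UlmL is active, so *kosD* is transcribed.

ON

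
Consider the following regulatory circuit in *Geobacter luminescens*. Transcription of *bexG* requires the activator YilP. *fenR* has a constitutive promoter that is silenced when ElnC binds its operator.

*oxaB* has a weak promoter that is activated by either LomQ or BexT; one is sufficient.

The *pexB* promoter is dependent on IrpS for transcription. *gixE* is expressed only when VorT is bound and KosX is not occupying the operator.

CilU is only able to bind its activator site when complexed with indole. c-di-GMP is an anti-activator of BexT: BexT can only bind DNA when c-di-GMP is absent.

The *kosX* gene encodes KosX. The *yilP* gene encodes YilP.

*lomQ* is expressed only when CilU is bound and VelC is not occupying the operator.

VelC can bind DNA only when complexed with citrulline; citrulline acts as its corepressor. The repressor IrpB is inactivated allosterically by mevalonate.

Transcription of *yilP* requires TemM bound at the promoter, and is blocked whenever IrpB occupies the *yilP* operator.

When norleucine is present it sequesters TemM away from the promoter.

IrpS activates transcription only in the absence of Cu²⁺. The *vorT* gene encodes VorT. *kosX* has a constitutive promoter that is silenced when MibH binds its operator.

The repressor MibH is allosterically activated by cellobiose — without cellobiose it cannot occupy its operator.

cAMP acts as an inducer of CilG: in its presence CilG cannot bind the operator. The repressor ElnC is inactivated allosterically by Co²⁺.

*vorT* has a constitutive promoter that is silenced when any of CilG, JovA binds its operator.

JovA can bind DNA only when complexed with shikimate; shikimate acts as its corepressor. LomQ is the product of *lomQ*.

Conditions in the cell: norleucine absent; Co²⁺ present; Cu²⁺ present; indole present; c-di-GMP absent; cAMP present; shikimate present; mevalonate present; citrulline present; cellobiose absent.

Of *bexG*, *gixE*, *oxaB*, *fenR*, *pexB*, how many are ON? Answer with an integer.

3

Norleucine is absent, so TemM is active.
Mevalonate is present, so IrpB is inactive.
No repressor is bound and TemM is active, so *yilP* is transcribed.
So YilP is produced and active.
No repressor is bound and YilP is active, so *bexG* is transcribed.
→ *bexG* is ON.
Cellobiose is absent, so MibH is inactive.
With no repressor bound, *kosX* is transcribed.
So KosX is produced and active.
cAMP is present, so CilG is inactive.
Shikimate is present, so JovA is active.
With repressor JovA bound, *vorT* is not transcribed.
So VorT is not produced.
With repressor KosX bound, *gixE* is not transcribed.
→ *gixE* is OFF.
Indole is present, so CilU is active.
Citrulline is present, so VelC is active.
With repressor VelC bound, *lomQ* is not transcribed.
So LomQ is not produced.
c-di-GMP is absent, so BexT is active.
Activator BexT is present, so *oxaB* is transcribed.
→ *oxaB* is ON.
Co²⁺ is present, so ElnC is inactive.
With no repressor bound, *fenR* is transcribed.
→ *fenR* is ON.
Cu²⁺ is present, so IrpS is inactive.
Required activator IrpS is absent, so *pexB* is not transcribed.
→ *pexB* is OFF.
3 of the 5 genes are transcribed.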